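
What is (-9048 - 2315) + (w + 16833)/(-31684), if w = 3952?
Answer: -360046077/31684 ≈ -11364.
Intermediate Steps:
(-9048 - 2315) + (w + 16833)/(-31684) = (-9048 - 2315) + (3952 + 16833)/(-31684) = -11363 + 20785*(-1/31684) = -11363 - 20785/31684 = -360046077/31684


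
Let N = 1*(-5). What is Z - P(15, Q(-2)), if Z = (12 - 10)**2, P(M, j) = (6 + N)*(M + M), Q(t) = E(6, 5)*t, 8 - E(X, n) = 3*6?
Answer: -26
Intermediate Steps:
E(X, n) = -10 (E(X, n) = 8 - 3*6 = 8 - 1*18 = 8 - 18 = -10)
N = -5
Q(t) = -10*t
P(M, j) = 2*M (P(M, j) = (6 - 5)*(M + M) = 1*(2*M) = 2*M)
Z = 4 (Z = 2**2 = 4)
Z - P(15, Q(-2)) = 4 - 2*15 = 4 - 1*30 = 4 - 30 = -26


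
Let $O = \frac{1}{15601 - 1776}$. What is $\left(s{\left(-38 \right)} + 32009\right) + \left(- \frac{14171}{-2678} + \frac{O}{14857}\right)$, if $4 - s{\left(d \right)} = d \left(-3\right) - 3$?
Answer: $\frac{17550794366541853}{550055910950} \approx 31907.0$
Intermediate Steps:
$s{\left(d \right)} = 7 + 3 d$ ($s{\left(d \right)} = 4 - \left(d \left(-3\right) - 3\right) = 4 - \left(- 3 d - 3\right) = 4 - \left(-3 - 3 d\right) = 4 + \left(3 + 3 d\right) = 7 + 3 d$)
$O = \frac{1}{13825} \approx 7.2333 \cdot 10^{-5}$
$\left(s{\left(-38 \right)} + 32009\right) + \left(- \frac{14171}{-2678} + \frac{O}{14857}\right) = \left(\left(7 + 3 \left(-38\right)\right) + 32009\right) + \left(- \frac{14171}{-2678} + \frac{1}{13825 \cdot 14857}\right) = \left(\left(7 - 114\right) + 32009\right) + \left(\left(-14171\right) \left(- \frac{1}{2678}\right) + \frac{1}{13825} \cdot \frac{1}{14857}\right) = \left(-107 + 32009\right) + \left(\frac{14171}{2678} + \frac{1}{205398025}\right) = 31902 + \frac{2910695414953}{550055910950} = \frac{17550794366541853}{550055910950}$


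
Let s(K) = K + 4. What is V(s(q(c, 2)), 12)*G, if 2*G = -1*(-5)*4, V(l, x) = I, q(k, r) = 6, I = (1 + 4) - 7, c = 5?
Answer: -20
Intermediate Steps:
I = -2 (I = 5 - 7 = -2)
s(K) = 4 + K
V(l, x) = -2
G = 10 (G = (-1*(-5)*4)/2 = (5*4)/2 = (½)*20 = 10)
V(s(q(c, 2)), 12)*G = -2*10 = -20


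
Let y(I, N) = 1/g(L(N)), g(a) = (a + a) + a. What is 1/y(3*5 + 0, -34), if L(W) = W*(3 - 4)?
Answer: 102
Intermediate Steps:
L(W) = -W (L(W) = W*(-1) = -W)
g(a) = 3*a (g(a) = 2*a + a = 3*a)
y(I, N) = -1/(3*N) (y(I, N) = 1/(3*(-N)) = 1/(-3*N) = -1/(3*N))
1/y(3*5 + 0, -34) = 1/(-1/3/(-34)) = 1/(-1/3*(-1/34)) = 1/(1/102) = 102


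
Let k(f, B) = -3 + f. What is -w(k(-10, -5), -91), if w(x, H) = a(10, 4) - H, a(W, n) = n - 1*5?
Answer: -90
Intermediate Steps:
a(W, n) = -5 + n (a(W, n) = n - 5 = -5 + n)
w(x, H) = -1 - H (w(x, H) = (-5 + 4) - H = -1 - H)
-w(k(-10, -5), -91) = -(-1 - 1*(-91)) = -(-1 + 91) = -1*90 = -90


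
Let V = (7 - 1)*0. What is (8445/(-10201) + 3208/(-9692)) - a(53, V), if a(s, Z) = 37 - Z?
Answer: -943173288/24717023 ≈ -38.159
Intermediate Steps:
V = 0 (V = 6*0 = 0)
(8445/(-10201) + 3208/(-9692)) - a(53, V) = (8445/(-10201) + 3208/(-9692)) - (37 - 1*0) = (8445*(-1/10201) + 3208*(-1/9692)) - (37 + 0) = (-8445/10201 - 802/2423) - 1*37 = -28643437/24717023 - 37 = -943173288/24717023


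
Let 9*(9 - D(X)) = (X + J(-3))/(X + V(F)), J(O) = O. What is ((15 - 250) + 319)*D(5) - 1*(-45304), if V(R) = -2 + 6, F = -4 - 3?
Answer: 1243564/27 ≈ 46058.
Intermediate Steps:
F = -7
V(R) = 4
D(X) = 9 - (-3 + X)/(9*(4 + X)) (D(X) = 9 - (X - 3)/(9*(X + 4)) = 9 - (-3 + X)/(9*(4 + X)))
((15 - 250) + 319)*D(5) - 1*(-45304) = ((15 - 250) + 319)*((327 + 80*5)/(9*(4 + 5))) - 1*(-45304) = (-235 + 319)*((1/9)*(327 + 400)/9) + 45304 = 84*((1/9)*(1/9)*727) + 45304 = 84*(727/81) + 45304 = 20356/27 + 45304 = 1243564/27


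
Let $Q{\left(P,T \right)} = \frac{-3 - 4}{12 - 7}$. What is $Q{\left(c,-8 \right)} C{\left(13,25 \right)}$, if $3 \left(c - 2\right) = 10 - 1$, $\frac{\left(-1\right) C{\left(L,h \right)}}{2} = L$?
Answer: $\frac{182}{5} \approx 36.4$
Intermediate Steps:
$C{\left(L,h \right)} = - 2 L$
$c = 5$ ($c = 2 + \frac{10 - 1}{3} = 2 + \frac{1}{3} \cdot 9 = 2 + 3 = 5$)
$Q{\left(P,T \right)} = - \frac{7}{5}$
$Q{\left(c,-8 \right)} C{\left(13,25 \right)} = - \frac{7 \left(\left(-2\right) 13\right)}{5} = \left(- \frac{7}{5}\right) \left(-26\right) = \frac{182}{5}$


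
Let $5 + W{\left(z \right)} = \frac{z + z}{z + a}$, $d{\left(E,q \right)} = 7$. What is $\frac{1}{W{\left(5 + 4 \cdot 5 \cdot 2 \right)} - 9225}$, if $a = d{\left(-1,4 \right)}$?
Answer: $- \frac{26}{239935} \approx -0.00010836$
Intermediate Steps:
$a = 7$
$W{\left(z \right)} = -5 + \frac{2 z}{7 + z}$ ($W{\left(z \right)} = -5 + \frac{z + z}{z + 7} = -5 + \frac{2 z}{7 + z}$)
$\frac{1}{W{\left(5 + 4 \cdot 5 \cdot 2 \right)} - 9225} = \frac{1}{\frac{-35 - 3 \left(5 + 4 \cdot 5 \cdot 2\right)}{7 + \left(5 + 4 \cdot 5 \cdot 2\right)} - 9225} = \frac{1}{\frac{-35 - 3 \left(5 + 20 \cdot 2\right)}{7 + \left(5 + 20 \cdot 2\right)} - 9225} = \frac{1}{\frac{-35 - 3 \left(5 + 40\right)}{7 + \left(5 + 40\right)} - 9225} = \frac{1}{\frac{-35 - 135}{7 + 45} - 9225} = \frac{1}{\frac{-35 - 135}{52} - 9225} = \frac{1}{\frac{1}{52} \left(-170\right) - 9225} = \frac{1}{- \frac{85}{26} - 9225} = \frac{1}{- \frac{239935}{26}} = - \frac{26}{239935}$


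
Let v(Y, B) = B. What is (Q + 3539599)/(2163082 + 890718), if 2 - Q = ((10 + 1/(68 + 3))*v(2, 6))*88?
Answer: 250936263/216819800 ≈ 1.1573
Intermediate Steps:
Q = -375266/71 (Q = 2 - (10 + 1/(68 + 3))*6*88 = 2 - (10 + 1/71)*6*88 = 2 - (711/71)*6*88 = 2 - 4266*88/71 = 2 - 1*375408/71 = 2 - 375408/71 = -375266/71 ≈ -5285.4)
(Q + 3539599)/(2163082 + 890718) = (-375266/71 + 3539599)/(2163082 + 890718) = (250936263/71)/3053800 = (250936263/71)*(1/3053800) = 250936263/216819800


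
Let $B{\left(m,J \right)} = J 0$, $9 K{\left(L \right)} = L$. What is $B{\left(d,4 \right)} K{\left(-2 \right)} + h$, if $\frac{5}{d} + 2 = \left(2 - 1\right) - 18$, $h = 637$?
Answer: $637$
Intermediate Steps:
$K{\left(L \right)} = \frac{L}{9}$
$d = - \frac{5}{19}$ ($d = \frac{5}{-2 + \left(\left(2 - 1\right) - 18\right)} = \frac{5}{-2 + \left(1 - 18\right)} = \frac{5}{-2 - 17} = \frac{5}{-19} = 5 \left(- \frac{1}{19}\right) = - \frac{5}{19} \approx -0.26316$)
$B{\left(m,J \right)} = 0$
$B{\left(d,4 \right)} K{\left(-2 \right)} + h = 0 \cdot \frac{1}{9} \left(-2\right) + 637 = 0 \left(- \frac{2}{9}\right) + 637 = 0 + 637 = 637$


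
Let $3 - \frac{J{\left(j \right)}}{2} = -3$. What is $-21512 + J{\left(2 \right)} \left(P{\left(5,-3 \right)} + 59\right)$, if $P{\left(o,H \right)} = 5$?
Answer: $-20744$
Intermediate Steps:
$J{\left(j \right)} = 12$ ($J{\left(j \right)} = 6 - -6 = 6 + 6 = 12$)
$-21512 + J{\left(2 \right)} \left(P{\left(5,-3 \right)} + 59\right) = -21512 + 12 \left(5 + 59\right) = -21512 + 12 \cdot 64 = -21512 + 768 = -20744$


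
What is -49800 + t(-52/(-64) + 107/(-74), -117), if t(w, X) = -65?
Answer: -49865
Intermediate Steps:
-49800 + t(-52/(-64) + 107/(-74), -117) = -49800 - 65 = -49865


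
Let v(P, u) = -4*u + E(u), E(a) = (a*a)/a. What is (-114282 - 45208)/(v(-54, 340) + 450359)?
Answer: -159490/449339 ≈ -0.35494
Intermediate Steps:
E(a) = a (E(a) = a²/a = a)
v(P, u) = -3*u (v(P, u) = -4*u + u = -3*u)
(-114282 - 45208)/(v(-54, 340) + 450359) = (-114282 - 45208)/(-3*340 + 450359) = -159490/(-1020 + 450359) = -159490/449339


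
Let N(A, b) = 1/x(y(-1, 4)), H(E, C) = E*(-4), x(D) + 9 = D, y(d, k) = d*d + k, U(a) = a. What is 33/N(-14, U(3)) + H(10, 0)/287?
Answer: -37924/287 ≈ -132.14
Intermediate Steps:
y(d, k) = k + d² (y(d, k) = d² + k = k + d²)
x(D) = -9 + D
H(E, C) = -4*E
N(A, b) = -¼ (N(A, b) = 1/(-9 + (4 + (-1)²)) = 1/(-9 + (4 + 1)) = 1/(-9 + 5) = 1/(-4) = -¼)
33/N(-14, U(3)) + H(10, 0)/287 = 33/(-¼) - 4*10/287 = 33*(-4) - 40*1/287 = -132 - 40/287 = -37924/287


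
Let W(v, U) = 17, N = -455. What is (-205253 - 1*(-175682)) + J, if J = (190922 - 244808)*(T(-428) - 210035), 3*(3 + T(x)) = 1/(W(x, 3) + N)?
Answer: 2478659112224/219 ≈ 1.1318e+10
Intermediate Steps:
T(x) = -3943/1314 (T(x) = -3 + 1/(3*(17 - 455)) = -3 + (1/3)/(-438) = -3 + (1/3)*(-1/438) = -3 - 1/1314 = -3943/1314)
J = 2478665588273/219 (J = (190922 - 244808)*(-3943/1314 - 210035) = -53886*(-275989933/1314) = 2478665588273/219 ≈ 1.1318e+10)
(-205253 - 1*(-175682)) + J = (-205253 - 1*(-175682)) + 2478665588273/219 = (-205253 + 175682) + 2478665588273/219 = -29571 + 2478665588273/219 = 2478659112224/219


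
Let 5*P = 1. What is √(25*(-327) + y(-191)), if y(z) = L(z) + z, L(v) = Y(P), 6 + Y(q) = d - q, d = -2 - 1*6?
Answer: I*√209505/5 ≈ 91.543*I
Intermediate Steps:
P = ⅕ (P = (⅕)*1 = ⅕ ≈ 0.20000)
d = -8 (d = -2 - 6 = -8)
Y(q) = -14 - q (Y(q) = -6 + (-8 - q) = -14 - q)
L(v) = -71/5 (L(v) = -14 - 1*⅕ = -14 - ⅕ = -71/5)
y(z) = -71/5 + z
√(25*(-327) + y(-191)) = √(25*(-327) + (-71/5 - 191)) = √(-8175 - 1026/5) = √(-41901/5) = I*√209505/5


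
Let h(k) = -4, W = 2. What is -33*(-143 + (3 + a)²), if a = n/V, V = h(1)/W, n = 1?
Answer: 18051/4 ≈ 4512.8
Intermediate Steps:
V = -2 (V = -4/2 = -4*½ = -2)
a = -½ (a = 1/(-2) = 1*(-½) = -½ ≈ -0.50000)
-33*(-143 + (3 + a)²) = -33*(-143 + (3 - ½)²) = -33*(-143 + (5/2)²) = -33*(-143 + 25/4) = -33*(-547/4) = 18051/4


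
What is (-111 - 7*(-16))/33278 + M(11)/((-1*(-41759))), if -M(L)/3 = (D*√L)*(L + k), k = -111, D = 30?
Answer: 1/33278 + 9000*√11/41759 ≈ 0.71484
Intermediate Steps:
M(L) = -90*√L*(-111 + L) (M(L) = -3*30*√L*(L - 111) = -3*30*√L*(-111 + L) = -90*√L*(-111 + L))
(-111 - 7*(-16))/33278 + M(11)/((-1*(-41759))) = (-111 - 7*(-16))/33278 + (90*√11*(111 - 1*11))/((-1*(-41759))) = (-111 + 112)*(1/33278) + (90*√11*(111 - 11))/41759 = 1*(1/33278) + (90*√11*100)*(1/41759) = 1/33278 + (9000*√11)*(1/41759) = 1/33278 + 9000*√11/41759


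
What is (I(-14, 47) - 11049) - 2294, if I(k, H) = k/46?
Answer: -306896/23 ≈ -13343.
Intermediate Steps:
I(k, H) = k/46 (I(k, H) = k*(1/46) = k/46)
(I(-14, 47) - 11049) - 2294 = ((1/46)*(-14) - 11049) - 2294 = (-7/23 - 11049) - 2294 = -254134/23 - 2294 = -306896/23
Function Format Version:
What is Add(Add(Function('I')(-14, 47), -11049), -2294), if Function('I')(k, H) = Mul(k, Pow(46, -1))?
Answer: Rational(-306896, 23) ≈ -13343.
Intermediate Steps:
Function('I')(k, H) = Mul(Rational(1, 46), k) (Function('I')(k, H) = Mul(k, Rational(1, 46)) = Mul(Rational(1, 46), k))
Add(Add(Function('I')(-14, 47), -11049), -2294) = Add(Add(Mul(Rational(1, 46), -14), -11049), -2294) = Add(Add(Rational(-7, 23), -11049), -2294) = Add(Rational(-254134, 23), -2294) = Rational(-306896, 23)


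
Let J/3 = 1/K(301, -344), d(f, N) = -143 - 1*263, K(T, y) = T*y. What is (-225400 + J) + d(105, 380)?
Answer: -23380856467/103544 ≈ -2.2581e+5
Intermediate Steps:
d(f, N) = -406 (d(f, N) = -143 - 263 = -406)
J = -3/103544 (J = 3/((301*(-344))) = 3/(-103544) = 3*(-1/103544) = -3/103544 ≈ -2.8973e-5)
(-225400 + J) + d(105, 380) = (-225400 - 3/103544) - 406 = -23338817603/103544 - 406 = -23380856467/103544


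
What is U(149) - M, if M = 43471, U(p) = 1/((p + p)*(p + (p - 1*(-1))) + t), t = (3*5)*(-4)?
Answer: -3870744781/89042 ≈ -43471.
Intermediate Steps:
t = -60 (t = 15*(-4) = -60)
U(p) = 1/(-60 + 2*p*(1 + 2*p)) (U(p) = 1/((p + p)*(p + (p - 1*(-1))) - 60) = 1/((2*p)*(p + (p + 1)) - 60) = 1/((2*p)*(p + (1 + p)) - 60) = 1/((2*p)*(1 + 2*p) - 60) = 1/(2*p*(1 + 2*p) - 60) = 1/(-60 + 2*p*(1 + 2*p)))
U(149) - M = 1/(2*(-30 + 149 + 2*149**2)) - 1*43471 = 1/(2*(-30 + 149 + 2*22201)) - 43471 = 1/(2*(-30 + 149 + 44402)) - 43471 = (1/2)/44521 - 43471 = (1/2)*(1/44521) - 43471 = 1/89042 - 43471 = -3870744781/89042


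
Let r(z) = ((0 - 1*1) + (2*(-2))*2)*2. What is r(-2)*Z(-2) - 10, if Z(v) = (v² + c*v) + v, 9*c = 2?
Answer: -38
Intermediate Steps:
c = 2/9 (c = (⅑)*2 = 2/9 ≈ 0.22222)
Z(v) = v² + 11*v/9 (Z(v) = (v² + 2*v/9) + v = v² + 11*v/9)
r(z) = -18 (r(z) = ((0 - 1) - 4*2)*2 = (-1 - 8)*2 = -9*2 = -18)
r(-2)*Z(-2) - 10 = -2*(-2)*(11 + 9*(-2)) - 10 = -2*(-2)*(11 - 18) - 10 = -2*(-2)*(-7) - 10 = -18*14/9 - 10 = -28 - 10 = -38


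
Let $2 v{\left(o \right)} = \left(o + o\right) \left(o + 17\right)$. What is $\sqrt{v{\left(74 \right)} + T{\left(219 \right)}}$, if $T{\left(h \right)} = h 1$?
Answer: $\sqrt{6953} \approx 83.385$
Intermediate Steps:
$T{\left(h \right)} = h$
$v{\left(o \right)} = o \left(17 + o\right)$ ($v{\left(o \right)} = \frac{\left(o + o\right) \left(o + 17\right)}{2} = \frac{2 o \left(17 + o\right)}{2} = o \left(17 + o\right)$)
$\sqrt{v{\left(74 \right)} + T{\left(219 \right)}} = \sqrt{74 \left(17 + 74\right) + 219} = \sqrt{74 \cdot 91 + 219} = \sqrt{6734 + 219} = \sqrt{6953}$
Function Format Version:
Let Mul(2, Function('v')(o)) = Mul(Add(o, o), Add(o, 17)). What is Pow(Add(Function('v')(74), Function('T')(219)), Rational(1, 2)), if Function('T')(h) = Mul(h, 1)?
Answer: Pow(6953, Rational(1, 2)) ≈ 83.385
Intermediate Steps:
Function('T')(h) = h
Function('v')(o) = Mul(o, Add(17, o)) (Function('v')(o) = Mul(Rational(1, 2), Mul(Add(o, o), Add(o, 17))) = Mul(Rational(1, 2), Mul(Mul(2, o), Add(17, o))) = Mul(Rational(1, 2), Mul(2, o, Add(17, o))) = Mul(o, Add(17, o)))
Pow(Add(Function('v')(74), Function('T')(219)), Rational(1, 2)) = Pow(Add(Mul(74, Add(17, 74)), 219), Rational(1, 2)) = Pow(Add(Mul(74, 91), 219), Rational(1, 2)) = Pow(Add(6734, 219), Rational(1, 2)) = Pow(6953, Rational(1, 2))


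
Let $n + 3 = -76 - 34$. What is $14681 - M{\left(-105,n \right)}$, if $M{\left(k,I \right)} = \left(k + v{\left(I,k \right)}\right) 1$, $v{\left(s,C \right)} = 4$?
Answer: $14782$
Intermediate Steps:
$n = -113$ ($n = -3 - 110 = -113$)
$M{\left(k,I \right)} = 4 + k$ ($M{\left(k,I \right)} = \left(k + 4\right) 1 = \left(4 + k\right) 1 = 4 + k$)
$14681 - M{\left(-105,n \right)} = 14681 - \left(4 - 105\right) = 14681 - -101 = 14681 + 101 = 14782$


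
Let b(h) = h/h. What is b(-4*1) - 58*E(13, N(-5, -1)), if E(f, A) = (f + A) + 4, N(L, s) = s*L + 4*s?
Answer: -1043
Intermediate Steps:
N(L, s) = 4*s + L*s (N(L, s) = L*s + 4*s = 4*s + L*s)
E(f, A) = 4 + A + f (E(f, A) = (A + f) + 4 = 4 + A + f)
b(h) = 1
b(-4*1) - 58*E(13, N(-5, -1)) = 1 - 58*(4 - (4 - 5) + 13) = 1 - 58*(4 - 1*(-1) + 13) = 1 - 58*(4 + 1 + 13) = 1 - 58*18 = 1 - 1044 = -1043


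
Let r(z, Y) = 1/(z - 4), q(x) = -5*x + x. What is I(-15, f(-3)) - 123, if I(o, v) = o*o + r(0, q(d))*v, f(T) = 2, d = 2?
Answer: 203/2 ≈ 101.50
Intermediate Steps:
q(x) = -4*x
r(z, Y) = 1/(-4 + z)
I(o, v) = o² - v/4 (I(o, v) = o*o + v/(-4 + 0) = o² + v/(-4) = o² - v/4)
I(-15, f(-3)) - 123 = ((-15)² - ¼*2) - 123 = (225 - ½) - 123 = 449/2 - 123 = 203/2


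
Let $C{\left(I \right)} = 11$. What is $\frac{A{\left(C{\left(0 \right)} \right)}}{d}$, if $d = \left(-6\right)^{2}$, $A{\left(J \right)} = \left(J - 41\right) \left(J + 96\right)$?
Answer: $- \frac{535}{6} \approx -89.167$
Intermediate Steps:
$A{\left(J \right)} = \left(-41 + J\right) \left(96 + J\right)$
$d = 36$
$\frac{A{\left(C{\left(0 \right)} \right)}}{d} = \frac{-3936 + 11^{2} + 55 \cdot 11}{36} = \left(-3936 + 121 + 605\right) \frac{1}{36} = \left(-3210\right) \frac{1}{36} = - \frac{535}{6}$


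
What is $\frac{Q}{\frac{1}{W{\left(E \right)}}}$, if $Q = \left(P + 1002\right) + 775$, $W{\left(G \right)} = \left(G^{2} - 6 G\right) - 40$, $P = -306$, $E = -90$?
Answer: $12650600$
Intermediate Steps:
$W{\left(G \right)} = -40 + G^{2} - 6 G$
$Q = 1471$ ($Q = \left(-306 + 1002\right) + 775 = 696 + 775 = 1471$)
$\frac{Q}{\frac{1}{W{\left(E \right)}}} = \frac{1471}{\frac{1}{-40 + \left(-90\right)^{2} - -540}} = \frac{1471}{\frac{1}{-40 + 8100 + 540}} = \frac{1471}{\frac{1}{8600}} = 1471 \frac{1}{\frac{1}{8600}} = 1471 \cdot 8600 = 12650600$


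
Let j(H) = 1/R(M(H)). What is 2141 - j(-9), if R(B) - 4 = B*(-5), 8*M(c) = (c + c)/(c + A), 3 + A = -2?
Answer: 383183/179 ≈ 2140.7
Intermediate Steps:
A = -5 (A = -3 - 2 = -5)
M(c) = c/(4*(-5 + c)) (M(c) = ((c + c)/(c - 5))/8 = ((2*c)/(-5 + c))/8 = (2*c/(-5 + c))/8 = c/(4*(-5 + c)))
R(B) = 4 - 5*B (R(B) = 4 + B*(-5) = 4 - 5*B)
j(H) = 1/(4 - 5*H/(4*(-5 + H)))
2141 - j(-9) = 2141 - 4*(5 - 1*(-9))/(80 - 11*(-9)) = 2141 - 4*(5 + 9)/(80 + 99) = 2141 - 4*14/179 = 2141 - 1*56/179 = 2141 - 56/179 = 383183/179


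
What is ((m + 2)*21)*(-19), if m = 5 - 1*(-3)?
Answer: -3990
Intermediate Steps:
m = 8 (m = 5 + 3 = 8)
((m + 2)*21)*(-19) = ((8 + 2)*21)*(-19) = (10*21)*(-19) = 210*(-19) = -3990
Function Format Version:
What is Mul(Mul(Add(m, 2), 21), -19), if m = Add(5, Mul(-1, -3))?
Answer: -3990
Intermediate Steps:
m = 8 (m = Add(5, 3) = 8)
Mul(Mul(Add(m, 2), 21), -19) = Mul(Mul(Add(8, 2), 21), -19) = Mul(Mul(10, 21), -19) = Mul(210, -19) = -3990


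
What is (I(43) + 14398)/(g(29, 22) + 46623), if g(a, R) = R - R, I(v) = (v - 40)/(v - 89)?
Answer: 662305/2144658 ≈ 0.30882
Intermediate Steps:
I(v) = (-40 + v)/(-89 + v)
g(a, R) = 0
(I(43) + 14398)/(g(29, 22) + 46623) = ((-40 + 43)/(-89 + 43) + 14398)/(0 + 46623) = (3/(-46) + 14398)/46623 = (-1/46*3 + 14398)*(1/46623) = (-3/46 + 14398)*(1/46623) = (662305/46)*(1/46623) = 662305/2144658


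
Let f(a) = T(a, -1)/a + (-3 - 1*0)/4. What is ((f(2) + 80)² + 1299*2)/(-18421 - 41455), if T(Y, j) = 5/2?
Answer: -36313/239504 ≈ -0.15162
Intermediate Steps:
T(Y, j) = 5/2 (T(Y, j) = 5*(½) = 5/2)
f(a) = -¾ + 5/(2*a) (f(a) = 5/(2*a) + (-3 - 1*0)/4 = 5/(2*a) + (-3 + 0)*(¼) = 5/(2*a) - 3*¼ = 5/(2*a) - ¾ = -¾ + 5/(2*a))
((f(2) + 80)² + 1299*2)/(-18421 - 41455) = (((¼)*(10 - 3*2)/2 + 80)² + 1299*2)/(-18421 - 41455) = (((¼)*(½)*(10 - 6) + 80)² + 2598)/(-59876) = (((¼)*(½)*4 + 80)² + 2598)*(-1/59876) = ((½ + 80)² + 2598)*(-1/59876) = ((161/2)² + 2598)*(-1/59876) = (25921/4 + 2598)*(-1/59876) = (36313/4)*(-1/59876) = -36313/239504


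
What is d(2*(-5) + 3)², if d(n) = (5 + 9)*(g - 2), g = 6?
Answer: 3136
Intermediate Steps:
d(n) = 56 (d(n) = (5 + 9)*(6 - 2) = 14*4 = 56)
d(2*(-5) + 3)² = 56² = 3136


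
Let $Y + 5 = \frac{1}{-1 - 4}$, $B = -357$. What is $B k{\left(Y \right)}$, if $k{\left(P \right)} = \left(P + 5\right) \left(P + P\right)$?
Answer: $- \frac{18564}{25} \approx -742.56$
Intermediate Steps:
$Y = - \frac{26}{5}$ ($Y = -5 + \frac{1}{-1 - 4} = -5 + \frac{1}{-5} = -5 - \frac{1}{5} = - \frac{26}{5} \approx -5.2$)
$k{\left(P \right)} = 2 P \left(5 + P\right)$ ($k{\left(P \right)} = \left(5 + P\right) 2 P = 2 P \left(5 + P\right)$)
$B k{\left(Y \right)} = - 357 \cdot 2 \left(- \frac{26}{5}\right) \left(5 - \frac{26}{5}\right) = - 357 \cdot 2 \left(- \frac{26}{5}\right) \left(- \frac{1}{5}\right) = \left(-357\right) \frac{52}{25} = - \frac{18564}{25}$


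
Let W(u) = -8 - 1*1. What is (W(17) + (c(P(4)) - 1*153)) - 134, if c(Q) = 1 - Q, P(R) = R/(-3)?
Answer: -881/3 ≈ -293.67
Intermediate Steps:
P(R) = -R/3 (P(R) = R*(-⅓) = -R/3)
W(u) = -9 (W(u) = -8 - 1 = -9)
(W(17) + (c(P(4)) - 1*153)) - 134 = (-9 + ((1 - (-1)*4/3) - 1*153)) - 134 = (-9 + ((1 - 1*(-4/3)) - 153)) - 134 = (-9 + ((1 + 4/3) - 153)) - 134 = (-9 + (7/3 - 153)) - 134 = (-9 - 452/3) - 134 = -479/3 - 134 = -881/3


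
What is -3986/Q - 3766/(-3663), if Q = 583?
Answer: -1127740/194139 ≈ -5.8089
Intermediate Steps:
-3986/Q - 3766/(-3663) = -3986/583 - 3766/(-3663) = -3986*1/583 - 3766*(-1/3663) = -3986/583 + 3766/3663 = -1127740/194139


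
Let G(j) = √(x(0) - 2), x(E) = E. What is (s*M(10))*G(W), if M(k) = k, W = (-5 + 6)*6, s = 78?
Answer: 780*I*√2 ≈ 1103.1*I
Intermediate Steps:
W = 6 (W = 1*6 = 6)
G(j) = I*√2 (G(j) = √(0 - 2) = √(-2) = I*√2)
(s*M(10))*G(W) = (78*10)*(I*√2) = 780*(I*√2) = 780*I*√2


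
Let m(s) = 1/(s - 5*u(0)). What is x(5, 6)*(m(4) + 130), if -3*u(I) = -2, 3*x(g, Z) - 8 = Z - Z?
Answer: 1052/3 ≈ 350.67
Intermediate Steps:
x(g, Z) = 8/3 (x(g, Z) = 8/3 + (Z - Z)/3 = 8/3 + (1/3)*0 = 8/3 + 0 = 8/3)
u(I) = 2/3 (u(I) = -1/3*(-2) = 2/3)
m(s) = 1/(-10/3 + s) (m(s) = 1/(s - 5*2/3) = 1/(s - 10/3) = 1/(-10/3 + s))
x(5, 6)*(m(4) + 130) = 8*(3/(-10 + 3*4) + 130)/3 = 8*(3/(-10 + 12) + 130)/3 = 8*(3/2 + 130)/3 = (8/3)*(263/2) = 1052/3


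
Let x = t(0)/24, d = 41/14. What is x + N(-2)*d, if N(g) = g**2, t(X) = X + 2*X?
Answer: 82/7 ≈ 11.714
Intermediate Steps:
d = 41/14 (d = 41*(1/14) = 41/14 ≈ 2.9286)
t(X) = 3*X
x = 0 (x = (3*0)/24 = 0*(1/24) = 0)
x + N(-2)*d = 0 + (-2)**2*(41/14) = 0 + 4*(41/14) = 0 + 82/7 = 82/7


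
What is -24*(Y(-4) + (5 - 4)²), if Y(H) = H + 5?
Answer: -48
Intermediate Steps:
Y(H) = 5 + H
-24*(Y(-4) + (5 - 4)²) = -24*((5 - 4) + (5 - 4)²) = -24*(1 + 1²) = -24*(1 + 1) = -24*2 = -48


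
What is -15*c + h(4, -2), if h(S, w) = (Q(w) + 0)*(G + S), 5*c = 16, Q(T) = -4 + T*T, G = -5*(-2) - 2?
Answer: -48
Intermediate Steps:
G = 8 (G = 10 - 2 = 8)
Q(T) = -4 + T²
c = 16/5 (c = (⅕)*16 = 16/5 ≈ 3.2000)
h(S, w) = (-4 + w²)*(8 + S) (h(S, w) = ((-4 + w²) + 0)*(8 + S) = (-4 + w²)*(8 + S))
-15*c + h(4, -2) = -15*16/5 + (-4 + (-2)²)*(8 + 4) = -48 + (-4 + 4)*12 = -48 + 0*12 = -48 + 0 = -48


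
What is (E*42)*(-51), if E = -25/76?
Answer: 26775/38 ≈ 704.61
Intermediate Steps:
E = -25/76 (E = -25*1/76 = -25/76 ≈ -0.32895)
(E*42)*(-51) = -25/76*42*(-51) = -525/38*(-51) = 26775/38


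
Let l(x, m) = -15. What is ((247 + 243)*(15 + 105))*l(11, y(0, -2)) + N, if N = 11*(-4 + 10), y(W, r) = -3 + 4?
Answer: -881934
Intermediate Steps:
y(W, r) = 1
N = 66 (N = 11*6 = 66)
((247 + 243)*(15 + 105))*l(11, y(0, -2)) + N = ((247 + 243)*(15 + 105))*(-15) + 66 = (490*120)*(-15) + 66 = 58800*(-15) + 66 = -882000 + 66 = -881934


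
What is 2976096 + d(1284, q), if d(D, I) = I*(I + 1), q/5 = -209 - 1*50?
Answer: 4651826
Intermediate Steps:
q = -1295 (q = 5*(-209 - 1*50) = 5*(-209 - 50) = 5*(-259) = -1295)
d(D, I) = I*(1 + I)
2976096 + d(1284, q) = 2976096 - 1295*(1 - 1295) = 2976096 - 1295*(-1294) = 2976096 + 1675730 = 4651826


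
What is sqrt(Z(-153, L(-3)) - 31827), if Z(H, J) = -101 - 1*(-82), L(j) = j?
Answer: I*sqrt(31846) ≈ 178.45*I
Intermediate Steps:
Z(H, J) = -19 (Z(H, J) = -101 + 82 = -19)
sqrt(Z(-153, L(-3)) - 31827) = sqrt(-19 - 31827) = sqrt(-31846) = I*sqrt(31846)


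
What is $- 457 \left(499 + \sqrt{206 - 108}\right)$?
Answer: $-228043 - 3199 \sqrt{2} \approx -2.3257 \cdot 10^{5}$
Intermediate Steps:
$- 457 \left(499 + \sqrt{206 - 108}\right) = - 457 \left(499 + \sqrt{98}\right) = - 457 \left(499 + 7 \sqrt{2}\right) = -228043 - 3199 \sqrt{2}$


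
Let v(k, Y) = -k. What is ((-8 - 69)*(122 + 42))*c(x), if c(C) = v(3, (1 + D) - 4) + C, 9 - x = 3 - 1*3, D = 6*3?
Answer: -75768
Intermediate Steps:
D = 18
x = 9 (x = 9 - (3 - 1*3) = 9 - (3 - 3) = 9 - 1*0 = 9 + 0 = 9)
c(C) = -3 + C (c(C) = -1*3 + C = -3 + C)
((-8 - 69)*(122 + 42))*c(x) = ((-8 - 69)*(122 + 42))*(-3 + 9) = -77*164*6 = -12628*6 = -75768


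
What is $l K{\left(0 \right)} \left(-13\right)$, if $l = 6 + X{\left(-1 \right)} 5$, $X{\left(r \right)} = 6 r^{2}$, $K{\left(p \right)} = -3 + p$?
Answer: $1404$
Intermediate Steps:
$l = 36$ ($l = 6 + 6 \left(-1\right)^{2} \cdot 5 = 6 + 6 \cdot 1 \cdot 5 = 6 + 6 \cdot 5 = 6 + 30 = 36$)
$l K{\left(0 \right)} \left(-13\right) = 36 \left(-3 + 0\right) \left(-13\right) = 36 \left(-3\right) \left(-13\right) = \left(-108\right) \left(-13\right) = 1404$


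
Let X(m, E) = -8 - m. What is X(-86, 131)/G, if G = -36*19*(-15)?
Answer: 13/1710 ≈ 0.0076023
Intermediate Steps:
G = 10260 (G = -684*(-15) = 10260)
X(-86, 131)/G = (-8 - 1*(-86))/10260 = (-8 + 86)*(1/10260) = 78*(1/10260) = 13/1710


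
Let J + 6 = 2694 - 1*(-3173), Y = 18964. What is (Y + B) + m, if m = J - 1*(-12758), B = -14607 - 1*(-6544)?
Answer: 29520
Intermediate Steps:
J = 5861 (J = -6 + (2694 - 1*(-3173)) = -6 + (2694 + 3173) = -6 + 5867 = 5861)
B = -8063 (B = -14607 + 6544 = -8063)
m = 18619 (m = 5861 - 1*(-12758) = 5861 + 12758 = 18619)
(Y + B) + m = (18964 - 8063) + 18619 = 10901 + 18619 = 29520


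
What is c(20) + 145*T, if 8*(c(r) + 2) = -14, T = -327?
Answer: -189675/4 ≈ -47419.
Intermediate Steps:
c(r) = -15/4 (c(r) = -2 + (1/8)*(-14) = -2 - 7/4 = -15/4)
c(20) + 145*T = -15/4 + 145*(-327) = -15/4 - 47415 = -189675/4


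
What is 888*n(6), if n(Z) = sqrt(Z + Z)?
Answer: 1776*sqrt(3) ≈ 3076.1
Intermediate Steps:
n(Z) = sqrt(2)*sqrt(Z) (n(Z) = sqrt(2*Z) = sqrt(2)*sqrt(Z))
888*n(6) = 888*(sqrt(2)*sqrt(6)) = 888*(2*sqrt(3)) = 1776*sqrt(3)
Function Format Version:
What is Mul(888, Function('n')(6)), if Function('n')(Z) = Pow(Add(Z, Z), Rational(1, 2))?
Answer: Mul(1776, Pow(3, Rational(1, 2))) ≈ 3076.1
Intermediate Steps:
Function('n')(Z) = Mul(Pow(2, Rational(1, 2)), Pow(Z, Rational(1, 2))) (Function('n')(Z) = Pow(Mul(2, Z), Rational(1, 2)) = Mul(Pow(2, Rational(1, 2)), Pow(Z, Rational(1, 2))))
Mul(888, Function('n')(6)) = Mul(888, Mul(Pow(2, Rational(1, 2)), Pow(6, Rational(1, 2)))) = Mul(888, Mul(2, Pow(3, Rational(1, 2)))) = Mul(1776, Pow(3, Rational(1, 2)))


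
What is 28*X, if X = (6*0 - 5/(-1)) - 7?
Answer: -56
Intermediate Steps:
X = -2 (X = (0 - 5*(-1)) - 7 = (0 + 5) - 7 = 5 - 7 = -2)
28*X = 28*(-2) = -56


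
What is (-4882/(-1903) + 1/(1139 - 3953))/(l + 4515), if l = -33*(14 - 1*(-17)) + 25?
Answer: 13736045/18833682714 ≈ 0.00072933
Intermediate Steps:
l = -998 (l = -33*(14 + 17) + 25 = -33*31 + 25 = -1023 + 25 = -998)
(-4882/(-1903) + 1/(1139 - 3953))/(l + 4515) = (-4882/(-1903) + 1/(1139 - 3953))/(-998 + 4515) = (-4882*(-1/1903) + 1/(-2814))/3517 = (4882/1903 - 1/2814)*(1/3517) = (13736045/5355042)*(1/3517) = 13736045/18833682714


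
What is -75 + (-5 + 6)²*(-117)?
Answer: -192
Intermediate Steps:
-75 + (-5 + 6)²*(-117) = -75 + 1²*(-117) = -75 + 1*(-117) = -75 - 117 = -192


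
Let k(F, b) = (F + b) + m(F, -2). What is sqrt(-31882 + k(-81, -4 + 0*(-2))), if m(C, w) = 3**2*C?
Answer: 2*I*sqrt(8174) ≈ 180.82*I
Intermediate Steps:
m(C, w) = 9*C
k(F, b) = b + 10*F (k(F, b) = (F + b) + 9*F = b + 10*F)
sqrt(-31882 + k(-81, -4 + 0*(-2))) = sqrt(-31882 + ((-4 + 0*(-2)) + 10*(-81))) = sqrt(-31882 + ((-4 + 0) - 810)) = sqrt(-31882 + (-4 - 810)) = sqrt(-31882 - 814) = sqrt(-32696) = 2*I*sqrt(8174)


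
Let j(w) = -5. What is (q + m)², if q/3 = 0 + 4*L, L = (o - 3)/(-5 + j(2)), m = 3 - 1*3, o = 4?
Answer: 36/25 ≈ 1.4400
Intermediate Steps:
m = 0 (m = 3 - 3 = 0)
L = -⅒ (L = (4 - 3)/(-5 - 5) = 1/(-10) = 1*(-⅒) = -⅒ ≈ -0.10000)
q = -6/5 (q = 3*(0 + 4*(-⅒)) = 3*(0 - ⅖) = 3*(-⅖) = -6/5 ≈ -1.2000)
(q + m)² = (-6/5 + 0)² = (-6/5)² = 36/25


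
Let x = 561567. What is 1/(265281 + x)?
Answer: 1/826848 ≈ 1.2094e-6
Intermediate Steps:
1/(265281 + x) = 1/(265281 + 561567) = 1/826848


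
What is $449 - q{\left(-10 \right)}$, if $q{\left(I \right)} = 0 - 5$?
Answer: $454$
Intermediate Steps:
$q{\left(I \right)} = -5$ ($q{\left(I \right)} = 0 - 5 = -5$)
$449 - q{\left(-10 \right)} = 449 - -5 = 449 + 5 = 454$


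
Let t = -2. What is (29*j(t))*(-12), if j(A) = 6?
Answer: -2088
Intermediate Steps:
(29*j(t))*(-12) = (29*6)*(-12) = 174*(-12) = -2088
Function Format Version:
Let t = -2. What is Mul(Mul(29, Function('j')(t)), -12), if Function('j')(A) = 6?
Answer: -2088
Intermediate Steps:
Mul(Mul(29, Function('j')(t)), -12) = Mul(Mul(29, 6), -12) = Mul(174, -12) = -2088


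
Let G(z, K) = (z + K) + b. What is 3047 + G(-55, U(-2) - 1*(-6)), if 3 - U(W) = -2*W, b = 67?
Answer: 3064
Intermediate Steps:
U(W) = 3 + 2*W (U(W) = 3 - (-2)*W = 3 + 2*W)
G(z, K) = 67 + K + z (G(z, K) = (z + K) + 67 = (K + z) + 67 = 67 + K + z)
3047 + G(-55, U(-2) - 1*(-6)) = 3047 + (67 + ((3 + 2*(-2)) - 1*(-6)) - 55) = 3047 + (67 + ((3 - 4) + 6) - 55) = 3047 + (67 + (-1 + 6) - 55) = 3047 + (67 + 5 - 55) = 3047 + 17 = 3064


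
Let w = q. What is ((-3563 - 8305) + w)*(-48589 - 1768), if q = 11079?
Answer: 39731673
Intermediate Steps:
w = 11079
((-3563 - 8305) + w)*(-48589 - 1768) = ((-3563 - 8305) + 11079)*(-48589 - 1768) = (-11868 + 11079)*(-50357) = -789*(-50357) = 39731673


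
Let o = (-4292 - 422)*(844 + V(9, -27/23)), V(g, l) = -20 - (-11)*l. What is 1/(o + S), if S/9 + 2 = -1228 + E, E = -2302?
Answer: -23/88670794 ≈ -2.5939e-7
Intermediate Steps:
V(g, l) = -20 + 11*l
S = -31788 (S = -18 + 9*(-1228 - 2302) = -18 + 9*(-3530) = -18 - 31770 = -31788)
o = -87939670/23 (o = (-4292 - 422)*(844 + (-20 + 11*(-27/23))) = -4714*(844 + (-20 + 11*(-27*1/23))) = -4714*(844 + (-20 + 11*(-27/23))) = -4714*(844 + (-20 - 297/23)) = -4714*(844 - 757/23) = -4714*18655/23 = -87939670/23 ≈ -3.8235e+6)
1/(o + S) = 1/(-87939670/23 - 31788) = 1/(-88670794/23) = -23/88670794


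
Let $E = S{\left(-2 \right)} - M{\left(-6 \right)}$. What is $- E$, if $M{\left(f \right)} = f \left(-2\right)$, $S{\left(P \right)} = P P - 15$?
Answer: $23$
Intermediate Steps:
$S{\left(P \right)} = -15 + P^{2}$ ($S{\left(P \right)} = P^{2} - 15 = -15 + P^{2}$)
$M{\left(f \right)} = - 2 f$
$E = -23$ ($E = \left(-15 + \left(-2\right)^{2}\right) - \left(-2\right) \left(-6\right) = \left(-15 + 4\right) - 12 = -11 - 12 = -23$)
$- E = \left(-1\right) \left(-23\right) = 23$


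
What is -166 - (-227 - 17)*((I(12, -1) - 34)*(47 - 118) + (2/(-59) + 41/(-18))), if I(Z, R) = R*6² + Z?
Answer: 533156896/531 ≈ 1.0041e+6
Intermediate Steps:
I(Z, R) = Z + 36*R (I(Z, R) = R*36 + Z = 36*R + Z = Z + 36*R)
-166 - (-227 - 17)*((I(12, -1) - 34)*(47 - 118) + (2/(-59) + 41/(-18))) = -166 - (-227 - 17)*(((12 + 36*(-1)) - 34)*(47 - 118) + (2/(-59) + 41/(-18))) = -166 - (-244)*(((12 - 36) - 34)*(-71) + (2*(-1/59) + 41*(-1/18))) = -166 - (-244)*((-24 - 34)*(-71) + (-2/59 - 41/18)) = -166 - (-244)*(-58*(-71) - 2455/1062) = -166 - (-244)*(4118 - 2455/1062) = -166 - (-244)*4370861/1062 = -166 - 1*(-533245042/531) = -166 + 533245042/531 = 533156896/531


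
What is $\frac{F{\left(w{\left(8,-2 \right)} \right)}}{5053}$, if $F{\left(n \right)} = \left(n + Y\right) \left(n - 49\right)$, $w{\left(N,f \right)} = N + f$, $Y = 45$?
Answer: $- \frac{2193}{5053} \approx -0.434$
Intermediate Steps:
$F{\left(n \right)} = \left(-49 + n\right) \left(45 + n\right)$ ($F{\left(n \right)} = \left(n + 45\right) \left(n - 49\right) = \left(45 + n\right) \left(-49 + n\right) = \left(-49 + n\right) \left(45 + n\right)$)
$\frac{F{\left(w{\left(8,-2 \right)} \right)}}{5053} = \frac{-2205 + \left(8 - 2\right)^{2} - 4 \left(8 - 2\right)}{5053} = \left(-2205 + 6^{2} - 24\right) \frac{1}{5053} = \left(-2205 + 36 - 24\right) \frac{1}{5053} = \left(-2193\right) \frac{1}{5053} = - \frac{2193}{5053}$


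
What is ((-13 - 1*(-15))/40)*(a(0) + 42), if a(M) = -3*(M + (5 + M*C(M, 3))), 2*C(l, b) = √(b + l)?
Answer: 27/20 ≈ 1.3500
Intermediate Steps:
C(l, b) = √(b + l)/2
a(M) = -15 - 3*M - 3*M*√(3 + M)/2 (a(M) = -3*(M + (5 + M*(√(3 + M)/2))) = -3*(M + (5 + M*√(3 + M)/2)) = -3*(5 + M + M*√(3 + M)/2) = -15 - 3*M - 3*M*√(3 + M)/2)
((-13 - 1*(-15))/40)*(a(0) + 42) = ((-13 - 1*(-15))/40)*((-15 - 3*0 - 3/2*0*√(3 + 0)) + 42) = ((-13 + 15)*(1/40))*((-15 + 0 - 3/2*0*√3) + 42) = (2*(1/40))*((-15 + 0 + 0) + 42) = (-15 + 42)/20 = (1/20)*27 = 27/20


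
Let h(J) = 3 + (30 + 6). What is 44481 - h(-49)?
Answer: 44442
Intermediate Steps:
h(J) = 39 (h(J) = 3 + 36 = 39)
44481 - h(-49) = 44481 - 1*39 = 44481 - 39 = 44442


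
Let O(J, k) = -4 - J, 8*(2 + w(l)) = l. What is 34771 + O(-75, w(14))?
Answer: 34842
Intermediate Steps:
w(l) = -2 + l/8
34771 + O(-75, w(14)) = 34771 + (-4 - 1*(-75)) = 34771 + (-4 + 75) = 34771 + 71 = 34842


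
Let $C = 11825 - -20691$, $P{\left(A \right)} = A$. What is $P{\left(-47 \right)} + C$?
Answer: $32469$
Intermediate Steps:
$C = 32516$ ($C = 11825 + 20691 = 32516$)
$P{\left(-47 \right)} + C = -47 + 32516 = 32469$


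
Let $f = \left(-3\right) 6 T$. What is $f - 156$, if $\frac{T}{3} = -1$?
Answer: $-102$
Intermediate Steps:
$T = -3$ ($T = 3 \left(-1\right) = -3$)
$f = 54$ ($f = \left(-3\right) 6 \left(-3\right) = \left(-18\right) \left(-3\right) = 54$)
$f - 156 = 54 - 156 = -102$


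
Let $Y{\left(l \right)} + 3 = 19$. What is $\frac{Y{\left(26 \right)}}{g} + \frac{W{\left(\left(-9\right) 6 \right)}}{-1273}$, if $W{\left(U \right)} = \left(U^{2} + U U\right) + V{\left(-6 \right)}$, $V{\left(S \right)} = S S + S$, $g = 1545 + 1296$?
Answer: $- \frac{16633574}{3616593} \approx -4.5992$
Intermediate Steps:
$g = 2841$
$V{\left(S \right)} = S + S^{2}$ ($V{\left(S \right)} = S^{2} + S = S + S^{2}$)
$Y{\left(l \right)} = 16$ ($Y{\left(l \right)} = -3 + 19 = 16$)
$W{\left(U \right)} = 30 + 2 U^{2}$ ($W{\left(U \right)} = \left(U^{2} + U U\right) - 6 \left(1 - 6\right) = \left(U^{2} + U^{2}\right) - -30 = 2 U^{2} + 30 = 30 + 2 U^{2}$)
$\frac{Y{\left(26 \right)}}{g} + \frac{W{\left(\left(-9\right) 6 \right)}}{-1273} = \frac{16}{2841} + \frac{30 + 2 \left(\left(-9\right) 6\right)^{2}}{-1273} = 16 \cdot \frac{1}{2841} + \left(30 + 2 \left(-54\right)^{2}\right) \left(- \frac{1}{1273}\right) = \frac{16}{2841} + \left(30 + 2 \cdot 2916\right) \left(- \frac{1}{1273}\right) = \frac{16}{2841} + \left(30 + 5832\right) \left(- \frac{1}{1273}\right) = \frac{16}{2841} + 5862 \left(- \frac{1}{1273}\right) = \frac{16}{2841} - \frac{5862}{1273} = - \frac{16633574}{3616593}$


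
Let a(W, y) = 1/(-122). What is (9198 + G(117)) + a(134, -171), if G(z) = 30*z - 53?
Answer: 1543909/122 ≈ 12655.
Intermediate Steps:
a(W, y) = -1/122
G(z) = -53 + 30*z
(9198 + G(117)) + a(134, -171) = (9198 + (-53 + 30*117)) - 1/122 = (9198 + (-53 + 3510)) - 1/122 = (9198 + 3457) - 1/122 = 12655 - 1/122 = 1543909/122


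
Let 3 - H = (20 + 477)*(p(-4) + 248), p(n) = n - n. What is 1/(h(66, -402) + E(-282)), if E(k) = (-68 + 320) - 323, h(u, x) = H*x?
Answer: 1/49547635 ≈ 2.0183e-8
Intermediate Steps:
p(n) = 0
H = -123253 (H = 3 - (20 + 477)*(0 + 248) = 3 - 497*248 = 3 - 1*123256 = 3 - 123256 = -123253)
h(u, x) = -123253*x
E(k) = -71 (E(k) = 252 - 323 = -71)
1/(h(66, -402) + E(-282)) = 1/(-123253*(-402) - 71) = 1/(49547706 - 71) = 1/49547635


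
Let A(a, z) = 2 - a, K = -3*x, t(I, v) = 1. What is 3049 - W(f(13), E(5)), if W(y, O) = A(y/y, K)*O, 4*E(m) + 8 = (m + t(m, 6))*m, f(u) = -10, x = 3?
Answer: 6087/2 ≈ 3043.5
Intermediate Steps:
E(m) = -2 + m*(1 + m)/4 (E(m) = -2 + ((m + 1)*m)/4 = -2 + ((1 + m)*m)/4 = -2 + (m*(1 + m))/4 = -2 + m*(1 + m)/4)
K = -9 (K = -3*3 = -9)
W(y, O) = O (W(y, O) = (2 - y/y)*O = (2 - 1*1)*O = (2 - 1)*O = 1*O = O)
3049 - W(f(13), E(5)) = 3049 - (-2 + (¼)*5 + (¼)*5²) = 3049 - (-2 + 5/4 + (¼)*25) = 3049 - (-2 + 5/4 + 25/4) = 3049 - 1*11/2 = 3049 - 11/2 = 6087/2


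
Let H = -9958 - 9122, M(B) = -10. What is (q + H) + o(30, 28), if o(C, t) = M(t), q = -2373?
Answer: -21463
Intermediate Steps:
o(C, t) = -10
H = -19080
(q + H) + o(30, 28) = (-2373 - 19080) - 10 = -21453 - 10 = -21463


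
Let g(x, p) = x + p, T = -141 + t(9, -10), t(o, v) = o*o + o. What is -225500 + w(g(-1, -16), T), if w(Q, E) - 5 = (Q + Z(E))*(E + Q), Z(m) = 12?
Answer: -225155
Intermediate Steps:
t(o, v) = o + o² (t(o, v) = o² + o = o + o²)
T = -51 (T = -141 + 9*(1 + 9) = -141 + 9*10 = -141 + 90 = -51)
g(x, p) = p + x
w(Q, E) = 5 + (12 + Q)*(E + Q) (w(Q, E) = 5 + (Q + 12)*(E + Q) = 5 + (12 + Q)*(E + Q))
-225500 + w(g(-1, -16), T) = -225500 + (5 + (-16 - 1)² + 12*(-51) + 12*(-16 - 1) - 51*(-16 - 1)) = -225500 + (5 + (-17)² - 612 + 12*(-17) - 51*(-17)) = -225500 + (5 + 289 - 612 - 204 + 867) = -225500 + 345 = -225155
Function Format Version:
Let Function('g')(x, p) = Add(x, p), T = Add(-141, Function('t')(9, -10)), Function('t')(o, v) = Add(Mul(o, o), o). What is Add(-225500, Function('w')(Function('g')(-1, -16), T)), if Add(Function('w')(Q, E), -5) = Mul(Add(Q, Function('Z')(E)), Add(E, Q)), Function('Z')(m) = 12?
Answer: -225155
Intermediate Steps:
Function('t')(o, v) = Add(o, Pow(o, 2)) (Function('t')(o, v) = Add(Pow(o, 2), o) = Add(o, Pow(o, 2)))
T = -51 (T = Add(-141, Mul(9, Add(1, 9))) = Add(-141, Mul(9, 10)) = Add(-141, 90) = -51)
Function('g')(x, p) = Add(p, x)
Function('w')(Q, E) = Add(5, Mul(Add(12, Q), Add(E, Q))) (Function('w')(Q, E) = Add(5, Mul(Add(Q, 12), Add(E, Q))) = Add(5, Mul(Add(12, Q), Add(E, Q))))
Add(-225500, Function('w')(Function('g')(-1, -16), T)) = Add(-225500, Add(5, Pow(Add(-16, -1), 2), Mul(12, -51), Mul(12, Add(-16, -1)), Mul(-51, Add(-16, -1)))) = Add(-225500, Add(5, Pow(-17, 2), -612, Mul(12, -17), Mul(-51, -17))) = Add(-225500, Add(5, 289, -612, -204, 867)) = Add(-225500, 345) = -225155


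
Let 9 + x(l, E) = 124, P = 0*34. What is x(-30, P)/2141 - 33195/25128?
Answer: -22726925/17933016 ≈ -1.2673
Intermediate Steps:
P = 0
x(l, E) = 115 (x(l, E) = -9 + 124 = 115)
x(-30, P)/2141 - 33195/25128 = 115/2141 - 33195/25128 = 115*(1/2141) - 33195*1/25128 = 115/2141 - 11065/8376 = -22726925/17933016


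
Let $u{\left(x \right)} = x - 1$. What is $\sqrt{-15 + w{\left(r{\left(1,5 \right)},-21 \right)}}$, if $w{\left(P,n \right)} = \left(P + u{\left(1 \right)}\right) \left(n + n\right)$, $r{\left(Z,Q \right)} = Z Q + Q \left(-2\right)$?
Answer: $\sqrt{195} \approx 13.964$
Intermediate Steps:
$u{\left(x \right)} = -1 + x$
$r{\left(Z,Q \right)} = - 2 Q + Q Z$ ($r{\left(Z,Q \right)} = Q Z - 2 Q = - 2 Q + Q Z$)
$w{\left(P,n \right)} = 2 P n$ ($w{\left(P,n \right)} = \left(P + \left(-1 + 1\right)\right) \left(n + n\right) = \left(P + 0\right) 2 n = P 2 n = 2 P n$)
$\sqrt{-15 + w{\left(r{\left(1,5 \right)},-21 \right)}} = \sqrt{-15 + 2 \cdot 5 \left(-2 + 1\right) \left(-21\right)} = \sqrt{-15 + 2 \cdot 5 \left(-1\right) \left(-21\right)} = \sqrt{-15 + 2 \left(-5\right) \left(-21\right)} = \sqrt{-15 + 210} = \sqrt{195}$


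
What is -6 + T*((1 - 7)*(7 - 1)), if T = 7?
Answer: -258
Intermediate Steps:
-6 + T*((1 - 7)*(7 - 1)) = -6 + 7*((1 - 7)*(7 - 1)) = -6 + 7*(-6*6) = -6 + 7*(-36) = -6 - 252 = -258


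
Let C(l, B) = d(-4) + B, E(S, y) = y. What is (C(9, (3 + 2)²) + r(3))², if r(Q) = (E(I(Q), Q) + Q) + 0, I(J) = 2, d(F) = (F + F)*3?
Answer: 49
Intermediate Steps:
d(F) = 6*F (d(F) = (2*F)*3 = 6*F)
C(l, B) = -24 + B (C(l, B) = 6*(-4) + B = -24 + B)
r(Q) = 2*Q (r(Q) = (Q + Q) + 0 = 2*Q + 0 = 2*Q)
(C(9, (3 + 2)²) + r(3))² = ((-24 + (3 + 2)²) + 2*3)² = ((-24 + 5²) + 6)² = ((-24 + 25) + 6)² = (1 + 6)² = 7² = 49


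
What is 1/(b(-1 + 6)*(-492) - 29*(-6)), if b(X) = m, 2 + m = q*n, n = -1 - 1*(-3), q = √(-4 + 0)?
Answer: 193/868998 + 164*I/434499 ≈ 0.00022209 + 0.00037745*I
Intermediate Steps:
q = 2*I (q = √(-4) = 2*I ≈ 2.0*I)
n = 2 (n = -1 + 3 = 2)
m = -2 + 4*I (m = -2 + (2*I)*2 = -2 + 4*I ≈ -2.0 + 4.0*I)
b(X) = -2 + 4*I
1/(b(-1 + 6)*(-492) - 29*(-6)) = 1/((-2 + 4*I)*(-492) - 29*(-6)) = 1/((984 - 1968*I) + 174) = 1/(1158 - 1968*I) = (1158 + 1968*I)/5213988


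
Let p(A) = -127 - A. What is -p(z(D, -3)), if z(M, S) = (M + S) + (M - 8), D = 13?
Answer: 142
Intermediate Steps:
z(M, S) = -8 + S + 2*M (z(M, S) = (M + S) + (-8 + M) = -8 + S + 2*M)
-p(z(D, -3)) = -(-127 - (-8 - 3 + 2*13)) = -(-127 - (-8 - 3 + 26)) = -(-127 - 1*15) = -(-127 - 15) = -1*(-142) = 142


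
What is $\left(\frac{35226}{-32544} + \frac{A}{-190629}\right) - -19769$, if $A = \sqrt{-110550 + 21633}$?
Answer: $\frac{35740395}{1808} - \frac{i \sqrt{88917}}{190629} \approx 19768.0 - 0.0015642 i$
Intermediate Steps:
$A = i \sqrt{88917}$ ($A = \sqrt{-88917} = i \sqrt{88917} \approx 298.19 i$)
$\left(\frac{35226}{-32544} + \frac{A}{-190629}\right) - -19769 = \left(\frac{35226}{-32544} + \frac{i \sqrt{88917}}{-190629}\right) - -19769 = \left(35226 \left(- \frac{1}{32544}\right) + i \sqrt{88917} \left(- \frac{1}{190629}\right)\right) + 19769 = \left(- \frac{1957}{1808} - \frac{i \sqrt{88917}}{190629}\right) + 19769 = \frac{35740395}{1808} - \frac{i \sqrt{88917}}{190629}$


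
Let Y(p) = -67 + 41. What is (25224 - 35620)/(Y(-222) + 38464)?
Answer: -5198/19219 ≈ -0.27046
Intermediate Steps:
Y(p) = -26
(25224 - 35620)/(Y(-222) + 38464) = (25224 - 35620)/(-26 + 38464) = -10396/38438 = -10396*1/38438 = -5198/19219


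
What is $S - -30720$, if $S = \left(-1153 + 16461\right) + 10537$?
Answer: $56565$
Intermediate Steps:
$S = 25845$ ($S = 15308 + 10537 = 25845$)
$S - -30720 = 25845 - -30720 = 25845 + 30720 = 56565$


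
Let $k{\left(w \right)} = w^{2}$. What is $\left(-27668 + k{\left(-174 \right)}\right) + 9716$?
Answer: $12324$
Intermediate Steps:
$\left(-27668 + k{\left(-174 \right)}\right) + 9716 = \left(-27668 + \left(-174\right)^{2}\right) + 9716 = \left(-27668 + 30276\right) + 9716 = 2608 + 9716 = 12324$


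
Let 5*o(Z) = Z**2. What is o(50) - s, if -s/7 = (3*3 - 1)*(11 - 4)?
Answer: 892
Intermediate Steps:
s = -392 (s = -7*(3*3 - 1)*(11 - 4) = -7*(9 - 1)*7 = -56*7 = -7*56 = -392)
o(Z) = Z**2/5
o(50) - s = (1/5)*50**2 - 1*(-392) = (1/5)*2500 + 392 = 500 + 392 = 892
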